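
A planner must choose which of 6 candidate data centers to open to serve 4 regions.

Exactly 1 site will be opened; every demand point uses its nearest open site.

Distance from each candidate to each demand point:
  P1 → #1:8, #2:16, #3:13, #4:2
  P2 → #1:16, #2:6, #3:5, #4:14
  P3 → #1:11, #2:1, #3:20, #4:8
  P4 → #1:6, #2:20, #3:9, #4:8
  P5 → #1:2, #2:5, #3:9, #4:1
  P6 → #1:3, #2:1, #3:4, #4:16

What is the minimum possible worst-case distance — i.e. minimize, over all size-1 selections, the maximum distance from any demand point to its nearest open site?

9

Open {P5}.
  Farthest demand point is #3 at distance 9 (to P5); all others are ≤ 9.
With {P1} the worst case is 16.
With {P2} the worst case is 16.
No size-1 selection achieves below 9.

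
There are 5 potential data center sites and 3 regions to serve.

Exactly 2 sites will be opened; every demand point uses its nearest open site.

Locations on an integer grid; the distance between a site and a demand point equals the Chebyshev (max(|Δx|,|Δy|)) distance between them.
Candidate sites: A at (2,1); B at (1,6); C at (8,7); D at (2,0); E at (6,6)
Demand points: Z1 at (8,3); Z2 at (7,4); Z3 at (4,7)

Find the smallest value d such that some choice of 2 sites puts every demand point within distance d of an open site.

3

Open {A, E}.
  Farthest demand point is Z1 at distance 3 (to E); all others are ≤ 3.
With {B, E} the worst case is 3.
With {C, E} the worst case is 3.
No size-2 selection achieves below 3.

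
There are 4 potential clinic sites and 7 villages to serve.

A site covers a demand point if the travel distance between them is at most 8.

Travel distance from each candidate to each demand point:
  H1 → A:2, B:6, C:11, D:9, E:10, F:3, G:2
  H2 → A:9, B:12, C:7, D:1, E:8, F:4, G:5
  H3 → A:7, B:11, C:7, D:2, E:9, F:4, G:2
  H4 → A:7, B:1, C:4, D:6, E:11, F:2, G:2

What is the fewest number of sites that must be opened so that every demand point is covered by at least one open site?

Coverage sets (demand points within 8 of each site):
  H1: {A, B, F, G}
  H2: {C, D, E, F, G}
  H3: {A, C, D, F, G}
  H4: {A, B, C, D, F, G}
No single site covers all 7 demand points.
But {H1, H2} covers everything, so the minimum is 2.

2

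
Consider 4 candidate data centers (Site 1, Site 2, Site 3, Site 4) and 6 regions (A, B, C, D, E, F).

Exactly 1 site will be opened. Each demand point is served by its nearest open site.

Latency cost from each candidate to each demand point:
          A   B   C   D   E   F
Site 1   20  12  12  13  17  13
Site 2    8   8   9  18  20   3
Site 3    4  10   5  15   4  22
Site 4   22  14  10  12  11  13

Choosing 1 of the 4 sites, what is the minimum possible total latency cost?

Open {Site 3}.
  A→Site 3 4, B→Site 3 10, C→Site 3 5, D→Site 3 15, E→Site 3 4, F→Site 3 22  ⇒ total 60.
Compare {Site 2}: total 66.
Compare {Site 4}: total 82.
No size-1 selection does better; minimum is 60.

60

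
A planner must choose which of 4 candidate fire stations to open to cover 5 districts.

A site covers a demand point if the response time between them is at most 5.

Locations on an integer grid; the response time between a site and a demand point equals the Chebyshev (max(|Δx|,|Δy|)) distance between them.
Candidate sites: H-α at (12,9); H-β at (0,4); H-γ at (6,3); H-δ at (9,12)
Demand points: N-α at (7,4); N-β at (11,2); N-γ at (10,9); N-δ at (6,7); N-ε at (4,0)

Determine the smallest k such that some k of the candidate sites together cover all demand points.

Coverage sets (demand points within 5 of each site):
  H-α: {N-α, N-γ}
  H-β: {N-ε}
  H-γ: {N-α, N-β, N-δ, N-ε}
  H-δ: {N-γ, N-δ}
No single site covers all 5 demand points.
But {H-α, H-γ} covers everything, so the minimum is 2.

2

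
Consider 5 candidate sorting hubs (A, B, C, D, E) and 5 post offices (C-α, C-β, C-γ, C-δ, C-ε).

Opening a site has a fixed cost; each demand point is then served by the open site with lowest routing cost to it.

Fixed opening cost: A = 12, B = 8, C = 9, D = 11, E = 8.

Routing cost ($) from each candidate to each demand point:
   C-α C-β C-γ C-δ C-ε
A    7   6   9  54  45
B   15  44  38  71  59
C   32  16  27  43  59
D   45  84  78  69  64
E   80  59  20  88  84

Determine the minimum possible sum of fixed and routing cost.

Open {A, C}: assign each demand point to its cheapest open site.
  C-α→A 7, C-β→A 6, C-γ→A 9, C-δ→C 43, C-ε→A 45
  routing cost 110, fixed 21 → total 131.
Compare {A}: routing cost 121 + fixed 12 = 133.
Compare {A, B, C}: routing cost 110 + fixed 29 = 139.
Compare {A, C, E}: routing cost 110 + fixed 29 = 139.
All other subsets cost ≥ 133. Minimum total cost: 131.

131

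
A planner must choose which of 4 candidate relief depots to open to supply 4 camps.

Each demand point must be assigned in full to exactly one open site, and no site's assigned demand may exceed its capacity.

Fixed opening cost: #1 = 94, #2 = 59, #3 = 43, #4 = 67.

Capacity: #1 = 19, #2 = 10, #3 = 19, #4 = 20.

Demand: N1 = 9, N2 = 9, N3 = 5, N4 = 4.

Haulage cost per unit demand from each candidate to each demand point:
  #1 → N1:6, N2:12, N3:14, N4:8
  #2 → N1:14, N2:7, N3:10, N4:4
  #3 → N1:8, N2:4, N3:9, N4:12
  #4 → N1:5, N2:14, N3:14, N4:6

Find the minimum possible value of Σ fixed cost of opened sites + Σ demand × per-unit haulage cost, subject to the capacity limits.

260

Open {#3, #4}; cheapest assignment that respects the capacities:
  #3 (cap 19, load 14): N2, N3 — cost 9×4 + 5×9 = 81
  #4 (cap 20, load 13): N1, N4 — cost 9×5 + 4×6 = 69
  Shipping 150, fixed 110 → total 260.
  Any other capacity-feasible assignment to {#3, #4} ships for at least 150.
Compare {#2, #3}: its best feasible assignment gives total 276.
Compare {#1, #3}: its best feasible assignment gives total 304.
Every other set of open sites that can feasibly serve all demand totals ≥ 276 even under its best assignment. Minimum: 260.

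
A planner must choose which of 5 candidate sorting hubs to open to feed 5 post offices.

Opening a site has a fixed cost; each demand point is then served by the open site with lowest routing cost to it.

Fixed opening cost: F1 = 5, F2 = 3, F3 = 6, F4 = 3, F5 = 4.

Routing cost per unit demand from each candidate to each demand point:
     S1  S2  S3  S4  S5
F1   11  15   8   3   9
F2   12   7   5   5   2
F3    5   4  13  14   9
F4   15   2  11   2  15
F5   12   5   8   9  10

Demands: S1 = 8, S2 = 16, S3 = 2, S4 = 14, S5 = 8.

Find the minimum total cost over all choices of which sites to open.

138

Open {F2, F3, F4}: assign each demand point to its cheapest open site.
  S1→F3 8×5=40, S2→F4 16×2=32, S3→F2 2×5=10, S4→F4 14×2=28, S5→F2 8×2=16
  routing cost 126, fixed 12 → total 138.
Compare {F2, F3, F4, F5}: routing cost 126 + fixed 16 = 142.
Compare {F1, F2, F3, F4}: routing cost 126 + fixed 17 = 143.
Compare {F1, F2, F3, F4, F5}: routing cost 126 + fixed 21 = 147.
All other subsets cost ≥ 142. Minimum total cost: 138.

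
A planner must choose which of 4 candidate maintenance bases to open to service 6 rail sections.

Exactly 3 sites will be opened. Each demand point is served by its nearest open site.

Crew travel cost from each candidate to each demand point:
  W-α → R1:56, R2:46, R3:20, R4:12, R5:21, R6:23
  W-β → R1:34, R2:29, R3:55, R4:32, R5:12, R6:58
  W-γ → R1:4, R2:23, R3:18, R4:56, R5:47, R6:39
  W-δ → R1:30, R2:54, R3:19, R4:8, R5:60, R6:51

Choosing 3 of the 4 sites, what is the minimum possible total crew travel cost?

Open {W-α, W-β, W-γ}.
  R1→W-γ 4, R2→W-γ 23, R3→W-γ 18, R4→W-α 12, R5→W-β 12, R6→W-α 23  ⇒ total 92.
Compare {W-α, W-γ, W-δ}: total 97.
Compare {W-β, W-γ, W-δ}: total 104.
No size-3 selection does better; minimum is 92.

92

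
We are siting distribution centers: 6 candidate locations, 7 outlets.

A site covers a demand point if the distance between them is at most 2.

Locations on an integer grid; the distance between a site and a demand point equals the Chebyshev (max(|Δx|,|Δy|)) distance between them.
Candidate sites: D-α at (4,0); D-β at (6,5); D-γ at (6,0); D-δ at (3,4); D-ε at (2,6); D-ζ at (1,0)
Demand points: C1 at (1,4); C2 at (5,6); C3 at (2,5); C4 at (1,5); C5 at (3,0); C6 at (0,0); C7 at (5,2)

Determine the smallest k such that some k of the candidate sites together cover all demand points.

2

Coverage sets (demand points within 2 of each site):
  D-α: {C5, C7}
  D-β: {C2}
  D-γ: {C7}
  D-δ: {C1, C2, C3, C4, C7}
  D-ε: {C1, C3, C4}
  D-ζ: {C5, C6}
No single site covers all 7 demand points.
But {D-δ, D-ζ} covers everything, so the minimum is 2.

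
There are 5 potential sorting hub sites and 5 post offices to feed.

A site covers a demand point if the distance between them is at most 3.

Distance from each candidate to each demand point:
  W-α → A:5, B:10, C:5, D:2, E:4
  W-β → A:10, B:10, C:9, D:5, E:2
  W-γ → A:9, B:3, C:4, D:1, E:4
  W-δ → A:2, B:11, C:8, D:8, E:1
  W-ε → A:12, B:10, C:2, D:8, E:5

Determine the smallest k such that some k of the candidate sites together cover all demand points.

Coverage sets (demand points within 3 of each site):
  W-α: {D}
  W-β: {E}
  W-γ: {B, D}
  W-δ: {A, E}
  W-ε: {C}
No 2 sites suffice: every size-2 union leaves at least one demand point uncovered.
But {W-γ, W-δ, W-ε} covers everything, so the minimum is 3.

3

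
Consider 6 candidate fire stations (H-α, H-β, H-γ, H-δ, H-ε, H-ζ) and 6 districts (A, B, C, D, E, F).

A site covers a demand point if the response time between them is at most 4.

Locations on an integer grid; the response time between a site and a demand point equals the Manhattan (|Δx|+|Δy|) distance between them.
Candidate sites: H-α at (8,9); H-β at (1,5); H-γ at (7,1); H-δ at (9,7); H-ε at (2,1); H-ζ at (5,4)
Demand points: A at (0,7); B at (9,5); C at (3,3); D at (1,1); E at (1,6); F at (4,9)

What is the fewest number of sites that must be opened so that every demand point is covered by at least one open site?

3

Coverage sets (demand points within 4 of each site):
  H-α: {F}
  H-β: {A, C, D, E}
  H-γ: {}
  H-δ: {B}
  H-ε: {C, D}
  H-ζ: {C}
No 2 sites suffice: every size-2 union leaves at least one demand point uncovered.
But {H-α, H-β, H-δ} covers everything, so the minimum is 3.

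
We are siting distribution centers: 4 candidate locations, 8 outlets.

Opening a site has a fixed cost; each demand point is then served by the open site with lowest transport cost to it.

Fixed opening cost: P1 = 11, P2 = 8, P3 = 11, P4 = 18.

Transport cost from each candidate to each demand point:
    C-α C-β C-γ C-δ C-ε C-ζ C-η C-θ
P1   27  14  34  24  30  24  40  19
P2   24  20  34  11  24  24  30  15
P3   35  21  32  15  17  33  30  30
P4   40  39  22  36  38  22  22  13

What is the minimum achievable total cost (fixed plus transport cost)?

Open {P2, P4}: assign each demand point to its cheapest open site.
  C-α→P2 24, C-β→P2 20, C-γ→P4 22, C-δ→P2 11, C-ε→P2 24, C-ζ→P4 22, C-η→P4 22, C-θ→P4 13
  transport cost 158, fixed 26 → total 184.
Compare {P2, P3, P4}: transport cost 151 + fixed 37 = 188.
Compare {P1, P2, P4}: transport cost 152 + fixed 37 = 189.
Compare {P2}: transport cost 182 + fixed 8 = 190.
All other subsets cost ≥ 188. Minimum total cost: 184.

184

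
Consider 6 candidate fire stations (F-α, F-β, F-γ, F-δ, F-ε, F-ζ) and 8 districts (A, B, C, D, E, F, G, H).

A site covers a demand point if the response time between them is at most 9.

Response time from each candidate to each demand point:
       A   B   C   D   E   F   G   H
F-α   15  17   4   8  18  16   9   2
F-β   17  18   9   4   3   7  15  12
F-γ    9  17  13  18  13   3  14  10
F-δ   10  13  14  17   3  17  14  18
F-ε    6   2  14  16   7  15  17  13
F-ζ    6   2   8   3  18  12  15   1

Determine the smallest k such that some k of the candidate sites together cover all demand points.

Coverage sets (demand points within 9 of each site):
  F-α: {C, D, G, H}
  F-β: {C, D, E, F}
  F-γ: {A, F}
  F-δ: {E}
  F-ε: {A, B, E}
  F-ζ: {A, B, C, D, H}
No 2 sites suffice: every size-2 union leaves at least one demand point uncovered.
But {F-α, F-β, F-ε} covers everything, so the minimum is 3.

3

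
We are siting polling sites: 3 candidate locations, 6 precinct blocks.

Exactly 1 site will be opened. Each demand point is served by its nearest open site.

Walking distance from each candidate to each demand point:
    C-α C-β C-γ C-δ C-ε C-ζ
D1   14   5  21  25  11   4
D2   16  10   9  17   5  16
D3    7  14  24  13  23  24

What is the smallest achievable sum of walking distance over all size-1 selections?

Open {D2}.
  C-α→D2 16, C-β→D2 10, C-γ→D2 9, C-δ→D2 17, C-ε→D2 5, C-ζ→D2 16  ⇒ total 73.
Compare {D1}: total 80.
Compare {D3}: total 105.

73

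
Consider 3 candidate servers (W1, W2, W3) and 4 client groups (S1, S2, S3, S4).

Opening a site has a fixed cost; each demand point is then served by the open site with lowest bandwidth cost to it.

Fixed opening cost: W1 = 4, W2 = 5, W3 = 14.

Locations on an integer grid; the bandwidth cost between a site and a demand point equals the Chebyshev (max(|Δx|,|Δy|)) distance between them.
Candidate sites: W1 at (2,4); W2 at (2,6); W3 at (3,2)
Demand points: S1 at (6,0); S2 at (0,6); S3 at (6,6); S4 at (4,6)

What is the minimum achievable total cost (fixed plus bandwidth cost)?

16

Open {W1}: assign each demand point to its cheapest open site.
  S1→W1 4, S2→W1 2, S3→W1 4, S4→W1 2
  bandwidth cost 12, fixed 4 → total 16.
Compare {W2}: bandwidth cost 14 + fixed 5 = 19.
Compare {W1, W2}: bandwidth cost 12 + fixed 9 = 21.
Compare {W3}: bandwidth cost 15 + fixed 14 = 29.
All other subsets cost ≥ 19. Minimum total cost: 16.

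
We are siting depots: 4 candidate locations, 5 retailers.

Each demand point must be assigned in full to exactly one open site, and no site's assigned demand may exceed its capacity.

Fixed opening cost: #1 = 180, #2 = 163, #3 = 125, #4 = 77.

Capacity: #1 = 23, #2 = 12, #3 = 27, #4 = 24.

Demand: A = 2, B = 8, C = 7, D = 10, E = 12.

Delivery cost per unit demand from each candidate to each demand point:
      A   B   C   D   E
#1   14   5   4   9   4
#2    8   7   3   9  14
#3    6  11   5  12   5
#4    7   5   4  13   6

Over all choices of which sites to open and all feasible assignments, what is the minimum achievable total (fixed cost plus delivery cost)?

Open {#3, #4}; cheapest assignment that respects the capacities:
  #3 (cap 27, load 24): A, D, E — cost 2×6 + 10×12 + 12×5 = 192
  #4 (cap 24, load 15): B, C — cost 8×5 + 7×4 = 68
  Shipping 260, fixed 202 → total 462.
  Any other capacity-feasible assignment to {#3, #4} ships for at least 260.
Compare {#1, #4}: its best feasible assignment gives total 477.
Compare {#1, #3}: its best feasible assignment gives total 542.
Every other set of open sites that can feasibly serve all demand totals ≥ 477 even under its best assignment. Minimum: 462.

462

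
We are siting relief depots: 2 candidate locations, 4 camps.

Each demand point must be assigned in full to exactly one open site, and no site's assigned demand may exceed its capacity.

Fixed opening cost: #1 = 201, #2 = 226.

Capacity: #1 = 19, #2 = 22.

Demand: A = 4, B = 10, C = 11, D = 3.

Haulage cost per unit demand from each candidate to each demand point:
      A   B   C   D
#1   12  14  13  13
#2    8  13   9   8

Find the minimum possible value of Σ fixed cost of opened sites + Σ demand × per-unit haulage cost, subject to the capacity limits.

Open {#1, #2}; cheapest assignment that respects the capacities:
  #1 (cap 19, load 10): B — cost 10×14 = 140
  #2 (cap 22, load 18): A, C, D — cost 4×8 + 11×9 + 3×8 = 155
  Shipping 295, fixed 427 → total 722.
  Any other capacity-feasible assignment to {#1, #2} ships for at least 295.
Total demand is 28 and no other set of sites has combined capacity ≥ 28, so {#1, #2} is the only feasible choice of open sites. Minimum: 722.

722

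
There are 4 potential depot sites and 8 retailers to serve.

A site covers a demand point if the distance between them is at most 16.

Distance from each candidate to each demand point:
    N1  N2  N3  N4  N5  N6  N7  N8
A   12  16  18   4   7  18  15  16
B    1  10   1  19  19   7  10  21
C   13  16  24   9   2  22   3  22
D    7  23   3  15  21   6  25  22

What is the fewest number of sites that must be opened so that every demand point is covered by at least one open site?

Coverage sets (demand points within 16 of each site):
  A: {N1, N2, N4, N5, N7, N8}
  B: {N1, N2, N3, N6, N7}
  C: {N1, N2, N4, N5, N7}
  D: {N1, N3, N4, N6}
No single site covers all 8 demand points.
But {A, B} covers everything, so the minimum is 2.

2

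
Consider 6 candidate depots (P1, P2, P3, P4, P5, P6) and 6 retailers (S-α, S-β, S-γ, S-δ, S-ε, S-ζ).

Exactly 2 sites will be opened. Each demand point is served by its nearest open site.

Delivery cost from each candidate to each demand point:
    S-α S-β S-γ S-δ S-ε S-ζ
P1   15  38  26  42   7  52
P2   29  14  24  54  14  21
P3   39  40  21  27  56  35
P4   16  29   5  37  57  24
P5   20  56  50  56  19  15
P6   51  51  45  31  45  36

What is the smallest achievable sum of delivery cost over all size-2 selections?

107

Open {P2, P4}.
  S-α→P4 16, S-β→P2 14, S-γ→P4 5, S-δ→P4 37, S-ε→P2 14, S-ζ→P2 21  ⇒ total 107.
Compare {P1, P4}: total 117.
Compare {P4, P5}: total 121.
No size-2 selection does better; minimum is 107.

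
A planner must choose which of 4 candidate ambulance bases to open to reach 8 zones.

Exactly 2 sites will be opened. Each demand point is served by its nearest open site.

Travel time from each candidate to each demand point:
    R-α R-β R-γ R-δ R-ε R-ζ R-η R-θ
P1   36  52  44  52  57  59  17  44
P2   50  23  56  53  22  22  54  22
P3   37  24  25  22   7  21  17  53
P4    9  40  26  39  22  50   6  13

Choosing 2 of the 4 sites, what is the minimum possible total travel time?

127

Open {P3, P4}.
  R-α→P4 9, R-β→P3 24, R-γ→P3 25, R-δ→P3 22, R-ε→P3 7, R-ζ→P3 21, R-η→P4 6, R-θ→P4 13  ⇒ total 127.
Compare {P2, P4}: total 160.
Compare {P2, P3}: total 174.
No size-2 selection does better; minimum is 127.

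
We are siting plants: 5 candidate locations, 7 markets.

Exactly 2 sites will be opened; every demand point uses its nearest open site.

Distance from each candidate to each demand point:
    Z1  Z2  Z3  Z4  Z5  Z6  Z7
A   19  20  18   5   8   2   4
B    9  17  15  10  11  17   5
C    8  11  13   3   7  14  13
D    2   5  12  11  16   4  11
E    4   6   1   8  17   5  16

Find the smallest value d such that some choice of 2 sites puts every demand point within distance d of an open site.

8

Open {A, E}.
  Farthest demand point is Z5 at distance 8 (to A); all others are ≤ 8.
With {B, E} the worst case is 11.
With {A, D} the worst case is 12.
No size-2 selection achieves below 8.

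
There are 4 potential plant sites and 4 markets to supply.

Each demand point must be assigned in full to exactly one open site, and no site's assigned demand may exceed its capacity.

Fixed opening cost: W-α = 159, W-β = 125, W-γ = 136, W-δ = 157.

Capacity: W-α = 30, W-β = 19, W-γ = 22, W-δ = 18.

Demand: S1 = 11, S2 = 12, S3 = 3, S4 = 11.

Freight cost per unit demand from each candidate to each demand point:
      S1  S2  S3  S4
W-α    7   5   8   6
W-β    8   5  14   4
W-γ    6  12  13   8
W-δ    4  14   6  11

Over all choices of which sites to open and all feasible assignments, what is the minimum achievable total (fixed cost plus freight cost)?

489

Open {W-α, W-β}; cheapest assignment that respects the capacities:
  W-α (cap 30, load 26): S1, S2, S3 — cost 11×7 + 12×5 + 3×8 = 161
  W-β (cap 19, load 11): S4 — cost 11×4 = 44
  Shipping 205, fixed 284 → total 489.
  Any other capacity-feasible assignment to {W-α, W-β} ships for at least 205.
Compare {W-α, W-δ}: its best feasible assignment gives total 504.
Compare {W-α, W-γ}: its best feasible assignment gives total 511.
Every other set of open sites that can feasibly serve all demand totals ≥ 504 even under its best assignment. Minimum: 489.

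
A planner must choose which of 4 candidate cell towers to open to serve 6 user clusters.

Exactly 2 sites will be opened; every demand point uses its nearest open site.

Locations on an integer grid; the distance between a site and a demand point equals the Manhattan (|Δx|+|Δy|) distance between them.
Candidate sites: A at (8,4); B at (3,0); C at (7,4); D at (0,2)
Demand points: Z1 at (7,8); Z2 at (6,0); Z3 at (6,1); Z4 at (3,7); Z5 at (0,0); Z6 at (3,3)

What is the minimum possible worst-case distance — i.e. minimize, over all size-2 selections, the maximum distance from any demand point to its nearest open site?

7

Open {A, B}.
  Farthest demand point is Z4 at distance 7 (to B); all others are ≤ 7.
With {B, C} the worst case is 7.
With {C, D} the worst case is 7.
No size-2 selection achieves below 7.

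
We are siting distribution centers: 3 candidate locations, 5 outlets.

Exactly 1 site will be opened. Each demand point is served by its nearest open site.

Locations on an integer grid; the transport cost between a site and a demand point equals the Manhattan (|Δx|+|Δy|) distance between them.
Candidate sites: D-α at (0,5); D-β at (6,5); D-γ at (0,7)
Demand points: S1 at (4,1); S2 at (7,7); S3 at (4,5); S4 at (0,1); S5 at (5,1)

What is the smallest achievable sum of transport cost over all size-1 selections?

Open {D-β}.
  S1→D-β 6, S2→D-β 3, S3→D-β 2, S4→D-β 10, S5→D-β 5  ⇒ total 26.
Compare {D-α}: total 34.
Compare {D-γ}: total 40.

26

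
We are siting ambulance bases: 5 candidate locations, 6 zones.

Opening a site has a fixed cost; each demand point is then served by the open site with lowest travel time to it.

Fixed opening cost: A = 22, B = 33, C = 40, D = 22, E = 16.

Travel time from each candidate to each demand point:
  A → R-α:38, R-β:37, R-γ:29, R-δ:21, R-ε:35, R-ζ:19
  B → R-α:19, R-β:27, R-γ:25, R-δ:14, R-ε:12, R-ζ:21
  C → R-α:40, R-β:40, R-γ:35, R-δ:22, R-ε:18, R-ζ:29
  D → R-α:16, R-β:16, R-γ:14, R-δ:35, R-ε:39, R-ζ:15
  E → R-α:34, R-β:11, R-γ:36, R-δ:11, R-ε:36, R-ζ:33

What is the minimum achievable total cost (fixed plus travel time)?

141

Open {D, E}: assign each demand point to its cheapest open site.
  R-α→D 16, R-β→E 11, R-γ→D 14, R-δ→E 11, R-ε→E 36, R-ζ→D 15
  travel time 103, fixed 38 → total 141.
Compare {B, D}: travel time 87 + fixed 55 = 142.
Compare {B, E}: travel time 99 + fixed 49 = 148.
Compare {B, D, E}: travel time 79 + fixed 71 = 150.
All other subsets cost ≥ 142. Minimum total cost: 141.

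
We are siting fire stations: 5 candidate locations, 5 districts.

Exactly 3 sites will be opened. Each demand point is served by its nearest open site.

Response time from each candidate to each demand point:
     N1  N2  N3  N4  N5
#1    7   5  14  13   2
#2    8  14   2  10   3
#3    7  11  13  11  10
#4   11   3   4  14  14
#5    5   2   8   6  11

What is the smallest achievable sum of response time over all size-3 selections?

Open {#1, #2, #5}.
  N1→#5 5, N2→#5 2, N3→#2 2, N4→#5 6, N5→#1 2  ⇒ total 17.
Compare {#2, #3, #5}: total 18.
Compare {#2, #4, #5}: total 18.
No size-3 selection does better; minimum is 17.

17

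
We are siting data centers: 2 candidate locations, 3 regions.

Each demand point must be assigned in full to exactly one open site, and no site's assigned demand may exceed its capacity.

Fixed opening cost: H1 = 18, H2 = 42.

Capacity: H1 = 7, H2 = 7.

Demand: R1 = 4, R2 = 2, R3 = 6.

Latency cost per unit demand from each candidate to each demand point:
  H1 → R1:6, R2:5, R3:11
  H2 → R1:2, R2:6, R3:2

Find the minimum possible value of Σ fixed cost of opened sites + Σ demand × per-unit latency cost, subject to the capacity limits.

106

Open {H1, H2}; cheapest assignment that respects the capacities:
  H1 (cap 7, load 6): R1, R2 — cost 4×6 + 2×5 = 34
  H2 (cap 7, load 6): R3 — cost 6×2 = 12
  Shipping 46, fixed 60 → total 106.
  Any other capacity-feasible assignment to {H1, H2} ships for at least 46.
Total demand is 12 and no other set of sites has combined capacity ≥ 12, so {H1, H2} is the only feasible choice of open sites. Minimum: 106.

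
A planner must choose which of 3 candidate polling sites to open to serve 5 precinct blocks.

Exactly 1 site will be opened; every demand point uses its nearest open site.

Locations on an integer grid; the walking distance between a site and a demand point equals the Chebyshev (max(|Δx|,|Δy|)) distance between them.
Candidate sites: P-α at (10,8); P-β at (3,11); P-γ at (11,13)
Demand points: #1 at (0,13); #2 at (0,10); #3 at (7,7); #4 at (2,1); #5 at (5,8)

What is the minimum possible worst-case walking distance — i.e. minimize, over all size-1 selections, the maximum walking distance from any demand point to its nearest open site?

Open {P-α}.
  Farthest demand point is #1 at walking distance 10 (to P-α); all others are ≤ 10.
With {P-β} the worst case is 10.
With {P-γ} the worst case is 12.
No size-1 selection achieves below 10.

10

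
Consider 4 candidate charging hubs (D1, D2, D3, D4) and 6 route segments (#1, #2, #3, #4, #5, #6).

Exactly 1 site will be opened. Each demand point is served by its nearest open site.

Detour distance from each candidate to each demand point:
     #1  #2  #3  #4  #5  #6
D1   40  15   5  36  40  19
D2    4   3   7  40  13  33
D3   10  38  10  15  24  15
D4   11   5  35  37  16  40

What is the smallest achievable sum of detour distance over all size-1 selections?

100

Open {D2}.
  #1→D2 4, #2→D2 3, #3→D2 7, #4→D2 40, #5→D2 13, #6→D2 33  ⇒ total 100.
Compare {D3}: total 112.
Compare {D4}: total 144.
No size-1 selection does better; minimum is 100.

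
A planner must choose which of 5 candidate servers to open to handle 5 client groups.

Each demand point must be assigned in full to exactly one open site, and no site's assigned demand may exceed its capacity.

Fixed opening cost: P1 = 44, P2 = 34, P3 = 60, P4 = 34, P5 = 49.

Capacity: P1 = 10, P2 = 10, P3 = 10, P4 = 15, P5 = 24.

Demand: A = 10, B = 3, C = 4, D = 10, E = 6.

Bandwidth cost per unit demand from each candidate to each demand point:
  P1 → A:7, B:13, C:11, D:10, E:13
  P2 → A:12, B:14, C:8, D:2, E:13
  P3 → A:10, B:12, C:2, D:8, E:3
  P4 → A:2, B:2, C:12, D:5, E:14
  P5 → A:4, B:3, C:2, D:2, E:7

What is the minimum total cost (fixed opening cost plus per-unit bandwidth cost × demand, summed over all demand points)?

Open {P4, P5}; cheapest assignment that respects the capacities:
  P4 (cap 15, load 13): A, B — cost 10×2 + 3×2 = 26
  P5 (cap 24, load 20): C, D, E — cost 4×2 + 10×2 + 6×7 = 70
  Shipping 96, fixed 83 → total 179.
  Any other capacity-feasible assignment to {P4, P5} ships for at least 96.
Compare {P2, P3, P4}: its best feasible assignment gives total 200.
Compare {P2, P5}: its best feasible assignment gives total 202.
Every other set of open sites that can feasibly serve all demand totals ≥ 200 even under its best assignment. Minimum: 179.

179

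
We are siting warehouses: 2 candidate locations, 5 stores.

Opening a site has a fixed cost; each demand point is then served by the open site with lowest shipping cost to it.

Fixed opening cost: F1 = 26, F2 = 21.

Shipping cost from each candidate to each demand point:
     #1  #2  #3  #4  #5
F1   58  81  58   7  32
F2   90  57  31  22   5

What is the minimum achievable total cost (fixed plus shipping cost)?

205

Open {F1, F2}: assign each demand point to its cheapest open site.
  #1→F1 58, #2→F2 57, #3→F2 31, #4→F1 7, #5→F2 5
  shipping cost 158, fixed 47 → total 205.
Compare {F2}: shipping cost 205 + fixed 21 = 226.
Compare {F1}: shipping cost 236 + fixed 26 = 262.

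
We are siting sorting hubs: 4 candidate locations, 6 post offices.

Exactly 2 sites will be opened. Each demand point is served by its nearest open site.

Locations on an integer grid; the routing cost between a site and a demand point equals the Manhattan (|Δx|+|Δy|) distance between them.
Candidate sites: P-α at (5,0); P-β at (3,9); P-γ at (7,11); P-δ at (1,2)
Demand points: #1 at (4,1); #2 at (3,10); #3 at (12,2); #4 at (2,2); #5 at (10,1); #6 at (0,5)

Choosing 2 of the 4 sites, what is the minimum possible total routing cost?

30

Open {P-α, P-β}.
  #1→P-α 2, #2→P-β 1, #3→P-α 9, #4→P-α 5, #5→P-α 6, #6→P-β 7  ⇒ total 30.
Compare {P-β, P-δ}: total 31.
Compare {P-α, P-δ}: total 32.
No size-2 selection does better; minimum is 30.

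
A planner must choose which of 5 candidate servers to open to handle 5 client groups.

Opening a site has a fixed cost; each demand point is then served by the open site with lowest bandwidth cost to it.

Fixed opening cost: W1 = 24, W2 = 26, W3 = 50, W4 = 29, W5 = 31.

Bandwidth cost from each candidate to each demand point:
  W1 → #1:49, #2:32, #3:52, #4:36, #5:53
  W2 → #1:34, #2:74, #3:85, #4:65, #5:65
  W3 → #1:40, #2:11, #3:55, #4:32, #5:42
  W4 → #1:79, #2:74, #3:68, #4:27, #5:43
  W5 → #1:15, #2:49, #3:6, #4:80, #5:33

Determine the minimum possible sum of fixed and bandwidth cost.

177

Open {W1, W5}: assign each demand point to its cheapest open site.
  #1→W5 15, #2→W1 32, #3→W5 6, #4→W1 36, #5→W5 33
  bandwidth cost 122, fixed 55 → total 177.
Compare {W3, W5}: bandwidth cost 97 + fixed 81 = 178.
Compare {W4, W5}: bandwidth cost 130 + fixed 60 = 190.
Compare {W1, W4, W5}: bandwidth cost 113 + fixed 84 = 197.
All other subsets cost ≥ 178. Minimum total cost: 177.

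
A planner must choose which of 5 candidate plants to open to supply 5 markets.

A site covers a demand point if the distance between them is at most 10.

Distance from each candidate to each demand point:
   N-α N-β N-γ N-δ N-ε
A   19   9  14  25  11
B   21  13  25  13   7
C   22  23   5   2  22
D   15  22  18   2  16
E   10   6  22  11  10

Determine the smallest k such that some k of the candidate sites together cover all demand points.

2

Coverage sets (demand points within 10 of each site):
  A: {N-β}
  B: {N-ε}
  C: {N-γ, N-δ}
  D: {N-δ}
  E: {N-α, N-β, N-ε}
No single site covers all 5 demand points.
But {C, E} covers everything, so the minimum is 2.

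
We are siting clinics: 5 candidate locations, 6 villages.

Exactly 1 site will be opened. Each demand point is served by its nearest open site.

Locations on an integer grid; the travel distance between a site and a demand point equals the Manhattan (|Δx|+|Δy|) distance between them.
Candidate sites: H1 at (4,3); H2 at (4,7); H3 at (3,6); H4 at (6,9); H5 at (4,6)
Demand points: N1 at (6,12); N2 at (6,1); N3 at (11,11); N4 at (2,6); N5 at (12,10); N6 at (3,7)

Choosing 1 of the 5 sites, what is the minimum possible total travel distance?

Open {H4}.
  N1→H4 3, N2→H4 8, N3→H4 7, N4→H4 7, N5→H4 7, N6→H4 5  ⇒ total 37.
Compare {H2}: total 41.
Compare {H5}: total 43.
No size-1 selection does better; minimum is 37.

37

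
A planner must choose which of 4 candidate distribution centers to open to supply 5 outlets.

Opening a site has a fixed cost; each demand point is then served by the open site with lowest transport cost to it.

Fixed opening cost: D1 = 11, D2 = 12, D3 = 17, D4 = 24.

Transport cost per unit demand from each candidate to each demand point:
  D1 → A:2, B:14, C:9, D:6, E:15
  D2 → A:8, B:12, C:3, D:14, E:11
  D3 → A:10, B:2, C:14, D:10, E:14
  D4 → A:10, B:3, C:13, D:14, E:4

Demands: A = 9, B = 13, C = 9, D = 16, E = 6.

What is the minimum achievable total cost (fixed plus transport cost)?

Open {D1, D2, D4}: assign each demand point to its cheapest open site.
  A→D1 9×2=18, B→D4 13×3=39, C→D2 9×3=27, D→D1 16×6=96, E→D4 6×4=24
  transport cost 204, fixed 47 → total 251.
Compare {D1, D2, D3, D4}: transport cost 191 + fixed 64 = 255.
Compare {D1, D2, D3}: transport cost 233 + fixed 40 = 273.
Compare {D1, D4}: transport cost 258 + fixed 35 = 293.
All other subsets cost ≥ 255. Minimum total cost: 251.

251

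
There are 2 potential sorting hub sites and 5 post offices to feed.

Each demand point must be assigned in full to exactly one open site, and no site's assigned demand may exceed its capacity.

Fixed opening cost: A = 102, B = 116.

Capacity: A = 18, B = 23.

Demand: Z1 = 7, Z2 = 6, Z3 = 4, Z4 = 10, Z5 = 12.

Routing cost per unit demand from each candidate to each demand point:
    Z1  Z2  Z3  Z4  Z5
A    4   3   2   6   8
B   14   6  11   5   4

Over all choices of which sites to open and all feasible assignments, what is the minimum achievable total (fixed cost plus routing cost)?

Open {A, B}; cheapest assignment that respects the capacities:
  A (cap 18, load 17): Z1, Z2, Z3 — cost 7×4 + 6×3 + 4×2 = 54
  B (cap 23, load 22): Z4, Z5 — cost 10×5 + 12×4 = 98
  Shipping 152, fixed 218 → total 370.
  Any other capacity-feasible assignment to {A, B} ships for at least 152.
Total demand is 39 and no other set of sites has combined capacity ≥ 39, so {A, B} is the only feasible choice of open sites. Minimum: 370.

370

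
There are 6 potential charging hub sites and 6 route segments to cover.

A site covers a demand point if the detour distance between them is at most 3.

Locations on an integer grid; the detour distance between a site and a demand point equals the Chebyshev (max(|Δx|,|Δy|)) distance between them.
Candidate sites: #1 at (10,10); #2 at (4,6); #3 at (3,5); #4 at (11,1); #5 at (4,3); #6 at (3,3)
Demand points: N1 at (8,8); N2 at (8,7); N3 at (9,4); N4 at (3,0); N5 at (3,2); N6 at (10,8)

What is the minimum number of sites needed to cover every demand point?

Coverage sets (demand points within 3 of each site):
  #1: {N1, N2, N6}
  #2: {}
  #3: {N5}
  #4: {N3}
  #5: {N4, N5}
  #6: {N4, N5}
No 2 sites suffice: every size-2 union leaves at least one demand point uncovered.
But {#1, #4, #5} covers everything, so the minimum is 3.

3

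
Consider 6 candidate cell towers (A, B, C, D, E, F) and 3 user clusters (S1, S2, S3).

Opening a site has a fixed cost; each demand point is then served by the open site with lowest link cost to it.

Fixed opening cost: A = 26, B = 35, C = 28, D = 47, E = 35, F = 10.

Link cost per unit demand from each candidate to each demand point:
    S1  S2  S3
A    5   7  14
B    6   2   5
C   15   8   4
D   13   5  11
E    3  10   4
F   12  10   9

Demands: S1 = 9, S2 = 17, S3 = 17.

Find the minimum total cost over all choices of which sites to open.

Open {B, E}: assign each demand point to its cheapest open site.
  S1→E 9×3=27, S2→B 17×2=34, S3→E 17×4=68
  link cost 129, fixed 70 → total 199.
Compare {B}: link cost 173 + fixed 35 = 208.
Compare {B, E, F}: link cost 129 + fixed 80 = 209.
Compare {B, F}: link cost 173 + fixed 45 = 218.
All other subsets cost ≥ 208. Minimum total cost: 199.

199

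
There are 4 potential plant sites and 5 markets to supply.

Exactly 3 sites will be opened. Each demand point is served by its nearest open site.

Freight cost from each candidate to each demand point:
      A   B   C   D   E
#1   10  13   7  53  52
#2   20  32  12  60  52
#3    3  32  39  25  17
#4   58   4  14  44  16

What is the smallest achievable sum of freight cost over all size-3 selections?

55

Open {#1, #3, #4}.
  A→#3 3, B→#4 4, C→#1 7, D→#3 25, E→#4 16  ⇒ total 55.
Compare {#2, #3, #4}: total 60.
Compare {#1, #2, #3}: total 65.
No size-3 selection does better; minimum is 55.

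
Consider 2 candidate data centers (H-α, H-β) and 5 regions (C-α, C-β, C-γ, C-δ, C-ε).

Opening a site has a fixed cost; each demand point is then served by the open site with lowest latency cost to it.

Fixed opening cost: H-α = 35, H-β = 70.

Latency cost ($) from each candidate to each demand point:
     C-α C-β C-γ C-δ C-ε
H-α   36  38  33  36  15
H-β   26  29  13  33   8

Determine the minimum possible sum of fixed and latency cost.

Open {H-β}: assign each demand point to its cheapest open site.
  C-α→H-β 26, C-β→H-β 29, C-γ→H-β 13, C-δ→H-β 33, C-ε→H-β 8
  latency cost 109, fixed 70 → total 179.
Compare {H-α}: latency cost 158 + fixed 35 = 193.
Compare {H-α, H-β}: latency cost 109 + fixed 105 = 214.

179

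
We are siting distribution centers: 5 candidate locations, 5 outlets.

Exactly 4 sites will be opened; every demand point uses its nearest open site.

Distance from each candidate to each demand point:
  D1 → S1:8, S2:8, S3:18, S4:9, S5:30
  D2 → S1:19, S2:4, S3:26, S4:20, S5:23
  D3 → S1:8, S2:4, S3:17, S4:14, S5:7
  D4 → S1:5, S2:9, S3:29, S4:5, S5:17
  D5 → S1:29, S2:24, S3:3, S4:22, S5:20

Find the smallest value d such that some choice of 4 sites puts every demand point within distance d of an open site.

7

Open {D1, D3, D4, D5}.
  Farthest demand point is S5 at distance 7 (to D3); all others are ≤ 7.
With {D2, D3, D4, D5} the worst case is 7.
With {D1, D2, D3, D5} the worst case is 9.
No size-4 selection achieves below 7.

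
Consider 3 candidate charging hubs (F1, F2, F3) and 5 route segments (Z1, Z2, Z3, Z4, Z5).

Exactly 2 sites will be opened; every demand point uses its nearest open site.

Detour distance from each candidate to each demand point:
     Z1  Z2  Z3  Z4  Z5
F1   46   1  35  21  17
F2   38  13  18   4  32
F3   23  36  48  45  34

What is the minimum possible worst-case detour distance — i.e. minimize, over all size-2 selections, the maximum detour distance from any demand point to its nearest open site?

Open {F2, F3}.
  Farthest demand point is Z5 at detour distance 32 (to F2); all others are ≤ 32.
With {F1, F3} the worst case is 35.
With {F1, F2} the worst case is 38.
No size-2 selection achieves below 32.

32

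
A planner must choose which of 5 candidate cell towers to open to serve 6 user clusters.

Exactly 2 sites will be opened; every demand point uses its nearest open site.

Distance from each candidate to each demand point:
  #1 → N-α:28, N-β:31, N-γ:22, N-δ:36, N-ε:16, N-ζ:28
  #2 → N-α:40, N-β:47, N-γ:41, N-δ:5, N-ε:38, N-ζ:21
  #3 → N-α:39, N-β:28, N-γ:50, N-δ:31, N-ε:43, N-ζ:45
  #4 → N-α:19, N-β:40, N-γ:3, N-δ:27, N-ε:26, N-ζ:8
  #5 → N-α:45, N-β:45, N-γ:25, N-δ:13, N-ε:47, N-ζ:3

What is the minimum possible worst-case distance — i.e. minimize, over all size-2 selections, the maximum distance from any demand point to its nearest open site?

28

Open {#3, #4}.
  Farthest demand point is N-β at distance 28 (to #3); all others are ≤ 28.
With {#1, #2} the worst case is 31.
With {#1, #3} the worst case is 31.
No size-2 selection achieves below 28.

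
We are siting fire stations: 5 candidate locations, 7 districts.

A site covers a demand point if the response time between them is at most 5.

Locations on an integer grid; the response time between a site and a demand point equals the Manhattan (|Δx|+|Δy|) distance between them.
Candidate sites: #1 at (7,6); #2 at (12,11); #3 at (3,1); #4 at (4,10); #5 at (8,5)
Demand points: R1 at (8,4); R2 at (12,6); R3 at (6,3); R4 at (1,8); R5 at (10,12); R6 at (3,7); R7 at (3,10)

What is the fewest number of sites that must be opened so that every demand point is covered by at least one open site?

Coverage sets (demand points within 5 of each site):
  #1: {R1, R2, R3, R6}
  #2: {R2, R5}
  #3: {R3}
  #4: {R4, R6, R7}
  #5: {R1, R2, R3}
No 2 sites suffice: every size-2 union leaves at least one demand point uncovered.
But {#1, #2, #4} covers everything, so the minimum is 3.

3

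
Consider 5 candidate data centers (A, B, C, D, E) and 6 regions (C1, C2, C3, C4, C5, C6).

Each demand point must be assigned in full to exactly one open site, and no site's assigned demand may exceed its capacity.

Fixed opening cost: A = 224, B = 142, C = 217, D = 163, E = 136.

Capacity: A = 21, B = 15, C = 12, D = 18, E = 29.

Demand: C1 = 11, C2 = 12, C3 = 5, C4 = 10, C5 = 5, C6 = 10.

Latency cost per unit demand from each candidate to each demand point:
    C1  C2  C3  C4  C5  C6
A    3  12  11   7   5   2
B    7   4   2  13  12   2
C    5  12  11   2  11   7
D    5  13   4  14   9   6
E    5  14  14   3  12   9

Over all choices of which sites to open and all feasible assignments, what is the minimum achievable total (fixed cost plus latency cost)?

714

Open {B, D, E}; cheapest assignment that respects the capacities:
  B (cap 15, load 12): C2 — cost 12×4 = 48
  D (cap 18, load 15): C3, C6 — cost 5×4 + 10×6 = 80
  E (cap 29, load 26): C1, C4, C5 — cost 11×5 + 10×3 + 5×12 = 145
  Shipping 273, fixed 441 → total 714.
  Any other capacity-feasible assignment to {B, D, E} ships for at least 273.
Compare {A, B, E}: its best feasible assignment gives total 735.
Compare {B, C, E}: its best feasible assignment gives total 814.
Every other set of open sites that can feasibly serve all demand totals ≥ 735 even under its best assignment. Minimum: 714.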